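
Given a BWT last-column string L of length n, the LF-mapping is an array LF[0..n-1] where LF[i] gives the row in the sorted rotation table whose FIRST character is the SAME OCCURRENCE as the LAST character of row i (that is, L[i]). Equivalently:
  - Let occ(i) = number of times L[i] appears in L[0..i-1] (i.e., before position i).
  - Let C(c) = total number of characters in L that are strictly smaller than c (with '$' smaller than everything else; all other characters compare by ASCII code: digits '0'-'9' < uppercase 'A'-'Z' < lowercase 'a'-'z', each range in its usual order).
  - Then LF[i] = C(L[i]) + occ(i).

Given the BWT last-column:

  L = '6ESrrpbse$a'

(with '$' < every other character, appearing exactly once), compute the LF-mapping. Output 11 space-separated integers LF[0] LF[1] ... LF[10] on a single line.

Char counts: '$':1, '6':1, 'E':1, 'S':1, 'a':1, 'b':1, 'e':1, 'p':1, 'r':2, 's':1
C (first-col start): C('$')=0, C('6')=1, C('E')=2, C('S')=3, C('a')=4, C('b')=5, C('e')=6, C('p')=7, C('r')=8, C('s')=10
L[0]='6': occ=0, LF[0]=C('6')+0=1+0=1
L[1]='E': occ=0, LF[1]=C('E')+0=2+0=2
L[2]='S': occ=0, LF[2]=C('S')+0=3+0=3
L[3]='r': occ=0, LF[3]=C('r')+0=8+0=8
L[4]='r': occ=1, LF[4]=C('r')+1=8+1=9
L[5]='p': occ=0, LF[5]=C('p')+0=7+0=7
L[6]='b': occ=0, LF[6]=C('b')+0=5+0=5
L[7]='s': occ=0, LF[7]=C('s')+0=10+0=10
L[8]='e': occ=0, LF[8]=C('e')+0=6+0=6
L[9]='$': occ=0, LF[9]=C('$')+0=0+0=0
L[10]='a': occ=0, LF[10]=C('a')+0=4+0=4

Answer: 1 2 3 8 9 7 5 10 6 0 4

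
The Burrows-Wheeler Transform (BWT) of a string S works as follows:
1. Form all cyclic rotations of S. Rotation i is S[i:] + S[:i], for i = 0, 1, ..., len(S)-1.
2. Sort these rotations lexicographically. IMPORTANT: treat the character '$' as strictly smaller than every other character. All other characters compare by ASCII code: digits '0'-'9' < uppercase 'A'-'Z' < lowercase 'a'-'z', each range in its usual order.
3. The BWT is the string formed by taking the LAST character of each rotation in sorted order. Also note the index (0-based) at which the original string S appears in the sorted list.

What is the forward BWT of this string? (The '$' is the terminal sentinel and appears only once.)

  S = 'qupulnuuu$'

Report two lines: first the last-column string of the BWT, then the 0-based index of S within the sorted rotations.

Answer: uulu$upqun
4

Derivation:
All 10 rotations (rotation i = S[i:]+S[:i]):
  rot[0] = qupulnuuu$
  rot[1] = upulnuuu$q
  rot[2] = pulnuuu$qu
  rot[3] = ulnuuu$qup
  rot[4] = lnuuu$qupu
  rot[5] = nuuu$qupul
  rot[6] = uuu$qupuln
  rot[7] = uu$qupulnu
  rot[8] = u$qupulnuu
  rot[9] = $qupulnuuu
Sorted (with $ < everything):
  sorted[0] = $qupulnuuu  (last char: 'u')
  sorted[1] = lnuuu$qupu  (last char: 'u')
  sorted[2] = nuuu$qupul  (last char: 'l')
  sorted[3] = pulnuuu$qu  (last char: 'u')
  sorted[4] = qupulnuuu$  (last char: '$')
  sorted[5] = u$qupulnuu  (last char: 'u')
  sorted[6] = ulnuuu$qup  (last char: 'p')
  sorted[7] = upulnuuu$q  (last char: 'q')
  sorted[8] = uu$qupulnu  (last char: 'u')
  sorted[9] = uuu$qupuln  (last char: 'n')
Last column: uulu$upqun
Original string S is at sorted index 4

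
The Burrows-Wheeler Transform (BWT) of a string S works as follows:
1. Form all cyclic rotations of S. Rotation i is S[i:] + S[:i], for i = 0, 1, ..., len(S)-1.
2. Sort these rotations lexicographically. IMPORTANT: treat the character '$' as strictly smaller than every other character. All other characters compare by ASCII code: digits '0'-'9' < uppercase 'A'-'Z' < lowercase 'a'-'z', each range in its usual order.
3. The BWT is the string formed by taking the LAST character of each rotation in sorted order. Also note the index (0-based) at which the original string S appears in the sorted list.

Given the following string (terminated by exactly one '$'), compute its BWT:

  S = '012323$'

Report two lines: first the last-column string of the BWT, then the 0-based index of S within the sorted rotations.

All 7 rotations (rotation i = S[i:]+S[:i]):
  rot[0] = 012323$
  rot[1] = 12323$0
  rot[2] = 2323$01
  rot[3] = 323$012
  rot[4] = 23$0123
  rot[5] = 3$01232
  rot[6] = $012323
Sorted (with $ < everything):
  sorted[0] = $012323  (last char: '3')
  sorted[1] = 012323$  (last char: '$')
  sorted[2] = 12323$0  (last char: '0')
  sorted[3] = 23$0123  (last char: '3')
  sorted[4] = 2323$01  (last char: '1')
  sorted[5] = 3$01232  (last char: '2')
  sorted[6] = 323$012  (last char: '2')
Last column: 3$03122
Original string S is at sorted index 1

Answer: 3$03122
1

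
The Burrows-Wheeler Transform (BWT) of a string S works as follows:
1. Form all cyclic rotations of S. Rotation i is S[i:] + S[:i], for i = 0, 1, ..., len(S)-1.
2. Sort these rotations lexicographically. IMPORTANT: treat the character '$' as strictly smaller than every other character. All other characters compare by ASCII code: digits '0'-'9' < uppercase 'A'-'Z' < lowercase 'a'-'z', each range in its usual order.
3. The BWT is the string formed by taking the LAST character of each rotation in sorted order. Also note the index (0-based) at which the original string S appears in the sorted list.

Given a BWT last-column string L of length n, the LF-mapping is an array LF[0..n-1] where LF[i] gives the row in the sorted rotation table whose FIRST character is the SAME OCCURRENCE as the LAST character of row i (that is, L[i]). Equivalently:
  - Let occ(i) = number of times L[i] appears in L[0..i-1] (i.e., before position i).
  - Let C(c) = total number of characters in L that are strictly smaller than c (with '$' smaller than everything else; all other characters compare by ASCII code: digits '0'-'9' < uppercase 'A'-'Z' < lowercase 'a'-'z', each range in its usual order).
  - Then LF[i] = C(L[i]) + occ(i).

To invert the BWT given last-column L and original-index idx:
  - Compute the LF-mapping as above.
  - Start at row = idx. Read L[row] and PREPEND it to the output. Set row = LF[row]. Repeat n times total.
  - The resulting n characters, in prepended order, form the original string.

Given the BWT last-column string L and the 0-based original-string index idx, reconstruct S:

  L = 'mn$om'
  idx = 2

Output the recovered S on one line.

LF mapping: 1 3 0 4 2
Walk LF starting at row 2, prepending L[row]:
  step 1: row=2, L[2]='$', prepend. Next row=LF[2]=0
  step 2: row=0, L[0]='m', prepend. Next row=LF[0]=1
  step 3: row=1, L[1]='n', prepend. Next row=LF[1]=3
  step 4: row=3, L[3]='o', prepend. Next row=LF[3]=4
  step 5: row=4, L[4]='m', prepend. Next row=LF[4]=2
Reversed output: monm$

Answer: monm$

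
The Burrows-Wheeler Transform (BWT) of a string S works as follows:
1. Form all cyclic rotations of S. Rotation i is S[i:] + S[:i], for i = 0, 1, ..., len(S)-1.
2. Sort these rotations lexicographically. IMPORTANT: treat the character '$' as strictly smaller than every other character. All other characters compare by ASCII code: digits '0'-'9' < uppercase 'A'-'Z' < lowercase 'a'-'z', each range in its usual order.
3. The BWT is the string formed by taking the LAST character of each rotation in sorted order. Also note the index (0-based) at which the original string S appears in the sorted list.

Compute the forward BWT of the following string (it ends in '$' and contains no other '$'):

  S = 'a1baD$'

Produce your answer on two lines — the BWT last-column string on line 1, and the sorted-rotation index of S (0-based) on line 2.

Answer: Daa$b1
3

Derivation:
All 6 rotations (rotation i = S[i:]+S[:i]):
  rot[0] = a1baD$
  rot[1] = 1baD$a
  rot[2] = baD$a1
  rot[3] = aD$a1b
  rot[4] = D$a1ba
  rot[5] = $a1baD
Sorted (with $ < everything):
  sorted[0] = $a1baD  (last char: 'D')
  sorted[1] = 1baD$a  (last char: 'a')
  sorted[2] = D$a1ba  (last char: 'a')
  sorted[3] = a1baD$  (last char: '$')
  sorted[4] = aD$a1b  (last char: 'b')
  sorted[5] = baD$a1  (last char: '1')
Last column: Daa$b1
Original string S is at sorted index 3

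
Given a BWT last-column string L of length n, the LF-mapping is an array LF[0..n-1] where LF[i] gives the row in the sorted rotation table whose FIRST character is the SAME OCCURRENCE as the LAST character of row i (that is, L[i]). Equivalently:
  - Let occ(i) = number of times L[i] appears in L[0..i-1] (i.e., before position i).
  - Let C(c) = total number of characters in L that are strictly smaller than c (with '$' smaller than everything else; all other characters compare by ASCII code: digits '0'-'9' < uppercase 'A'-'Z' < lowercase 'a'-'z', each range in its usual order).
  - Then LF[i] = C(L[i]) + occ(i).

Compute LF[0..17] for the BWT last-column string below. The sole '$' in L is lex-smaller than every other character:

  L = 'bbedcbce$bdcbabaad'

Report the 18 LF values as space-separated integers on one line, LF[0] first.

Answer: 4 5 16 13 10 6 11 17 0 7 14 12 8 1 9 2 3 15

Derivation:
Char counts: '$':1, 'a':3, 'b':6, 'c':3, 'd':3, 'e':2
C (first-col start): C('$')=0, C('a')=1, C('b')=4, C('c')=10, C('d')=13, C('e')=16
L[0]='b': occ=0, LF[0]=C('b')+0=4+0=4
L[1]='b': occ=1, LF[1]=C('b')+1=4+1=5
L[2]='e': occ=0, LF[2]=C('e')+0=16+0=16
L[3]='d': occ=0, LF[3]=C('d')+0=13+0=13
L[4]='c': occ=0, LF[4]=C('c')+0=10+0=10
L[5]='b': occ=2, LF[5]=C('b')+2=4+2=6
L[6]='c': occ=1, LF[6]=C('c')+1=10+1=11
L[7]='e': occ=1, LF[7]=C('e')+1=16+1=17
L[8]='$': occ=0, LF[8]=C('$')+0=0+0=0
L[9]='b': occ=3, LF[9]=C('b')+3=4+3=7
L[10]='d': occ=1, LF[10]=C('d')+1=13+1=14
L[11]='c': occ=2, LF[11]=C('c')+2=10+2=12
L[12]='b': occ=4, LF[12]=C('b')+4=4+4=8
L[13]='a': occ=0, LF[13]=C('a')+0=1+0=1
L[14]='b': occ=5, LF[14]=C('b')+5=4+5=9
L[15]='a': occ=1, LF[15]=C('a')+1=1+1=2
L[16]='a': occ=2, LF[16]=C('a')+2=1+2=3
L[17]='d': occ=2, LF[17]=C('d')+2=13+2=15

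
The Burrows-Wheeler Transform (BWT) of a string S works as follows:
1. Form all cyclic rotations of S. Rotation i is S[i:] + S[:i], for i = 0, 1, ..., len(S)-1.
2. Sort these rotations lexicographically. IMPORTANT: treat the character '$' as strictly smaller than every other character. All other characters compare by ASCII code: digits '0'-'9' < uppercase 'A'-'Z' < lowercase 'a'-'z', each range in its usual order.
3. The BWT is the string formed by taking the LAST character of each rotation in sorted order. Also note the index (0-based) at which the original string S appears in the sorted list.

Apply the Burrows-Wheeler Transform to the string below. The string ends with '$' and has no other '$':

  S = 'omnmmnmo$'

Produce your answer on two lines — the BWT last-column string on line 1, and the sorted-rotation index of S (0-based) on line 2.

All 9 rotations (rotation i = S[i:]+S[:i]):
  rot[0] = omnmmnmo$
  rot[1] = mnmmnmo$o
  rot[2] = nmmnmo$om
  rot[3] = mmnmo$omn
  rot[4] = mnmo$omnm
  rot[5] = nmo$omnmm
  rot[6] = mo$omnmmn
  rot[7] = o$omnmmnm
  rot[8] = $omnmmnmo
Sorted (with $ < everything):
  sorted[0] = $omnmmnmo  (last char: 'o')
  sorted[1] = mmnmo$omn  (last char: 'n')
  sorted[2] = mnmmnmo$o  (last char: 'o')
  sorted[3] = mnmo$omnm  (last char: 'm')
  sorted[4] = mo$omnmmn  (last char: 'n')
  sorted[5] = nmmnmo$om  (last char: 'm')
  sorted[6] = nmo$omnmm  (last char: 'm')
  sorted[7] = o$omnmmnm  (last char: 'm')
  sorted[8] = omnmmnmo$  (last char: '$')
Last column: onomnmmm$
Original string S is at sorted index 8

Answer: onomnmmm$
8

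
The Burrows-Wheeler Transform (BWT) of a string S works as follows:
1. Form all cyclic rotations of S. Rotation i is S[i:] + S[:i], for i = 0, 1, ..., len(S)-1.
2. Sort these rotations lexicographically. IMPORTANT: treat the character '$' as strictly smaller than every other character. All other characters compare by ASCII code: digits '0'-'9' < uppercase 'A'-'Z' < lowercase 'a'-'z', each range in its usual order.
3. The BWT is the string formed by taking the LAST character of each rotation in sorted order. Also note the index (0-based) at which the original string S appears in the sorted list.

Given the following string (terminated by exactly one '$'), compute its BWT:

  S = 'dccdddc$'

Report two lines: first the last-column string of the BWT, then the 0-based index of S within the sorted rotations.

Answer: cddcd$dc
5

Derivation:
All 8 rotations (rotation i = S[i:]+S[:i]):
  rot[0] = dccdddc$
  rot[1] = ccdddc$d
  rot[2] = cdddc$dc
  rot[3] = dddc$dcc
  rot[4] = ddc$dccd
  rot[5] = dc$dccdd
  rot[6] = c$dccddd
  rot[7] = $dccdddc
Sorted (with $ < everything):
  sorted[0] = $dccdddc  (last char: 'c')
  sorted[1] = c$dccddd  (last char: 'd')
  sorted[2] = ccdddc$d  (last char: 'd')
  sorted[3] = cdddc$dc  (last char: 'c')
  sorted[4] = dc$dccdd  (last char: 'd')
  sorted[5] = dccdddc$  (last char: '$')
  sorted[6] = ddc$dccd  (last char: 'd')
  sorted[7] = dddc$dcc  (last char: 'c')
Last column: cddcd$dc
Original string S is at sorted index 5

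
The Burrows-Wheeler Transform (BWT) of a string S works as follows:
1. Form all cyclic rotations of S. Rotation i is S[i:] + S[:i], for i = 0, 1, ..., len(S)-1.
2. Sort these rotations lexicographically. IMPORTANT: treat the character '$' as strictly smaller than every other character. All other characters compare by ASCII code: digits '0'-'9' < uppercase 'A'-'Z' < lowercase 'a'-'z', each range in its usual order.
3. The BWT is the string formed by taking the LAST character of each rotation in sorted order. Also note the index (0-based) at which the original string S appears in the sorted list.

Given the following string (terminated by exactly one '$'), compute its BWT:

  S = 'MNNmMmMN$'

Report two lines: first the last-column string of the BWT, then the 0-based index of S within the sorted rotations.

All 9 rotations (rotation i = S[i:]+S[:i]):
  rot[0] = MNNmMmMN$
  rot[1] = NNmMmMN$M
  rot[2] = NmMmMN$MN
  rot[3] = mMmMN$MNN
  rot[4] = MmMN$MNNm
  rot[5] = mMN$MNNmM
  rot[6] = MN$MNNmMm
  rot[7] = N$MNNmMmM
  rot[8] = $MNNmMmMN
Sorted (with $ < everything):
  sorted[0] = $MNNmMmMN  (last char: 'N')
  sorted[1] = MN$MNNmMm  (last char: 'm')
  sorted[2] = MNNmMmMN$  (last char: '$')
  sorted[3] = MmMN$MNNm  (last char: 'm')
  sorted[4] = N$MNNmMmM  (last char: 'M')
  sorted[5] = NNmMmMN$M  (last char: 'M')
  sorted[6] = NmMmMN$MN  (last char: 'N')
  sorted[7] = mMN$MNNmM  (last char: 'M')
  sorted[8] = mMmMN$MNN  (last char: 'N')
Last column: Nm$mMMNMN
Original string S is at sorted index 2

Answer: Nm$mMMNMN
2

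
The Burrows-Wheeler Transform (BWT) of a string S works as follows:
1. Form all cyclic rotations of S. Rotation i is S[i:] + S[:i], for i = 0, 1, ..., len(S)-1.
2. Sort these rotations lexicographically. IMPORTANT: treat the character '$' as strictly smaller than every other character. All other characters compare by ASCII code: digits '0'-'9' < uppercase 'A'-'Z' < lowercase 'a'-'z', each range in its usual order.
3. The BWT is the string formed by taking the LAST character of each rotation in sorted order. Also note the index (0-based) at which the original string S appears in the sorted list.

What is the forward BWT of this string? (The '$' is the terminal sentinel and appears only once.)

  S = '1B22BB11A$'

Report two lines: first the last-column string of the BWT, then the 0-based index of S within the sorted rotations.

All 10 rotations (rotation i = S[i:]+S[:i]):
  rot[0] = 1B22BB11A$
  rot[1] = B22BB11A$1
  rot[2] = 22BB11A$1B
  rot[3] = 2BB11A$1B2
  rot[4] = BB11A$1B22
  rot[5] = B11A$1B22B
  rot[6] = 11A$1B22BB
  rot[7] = 1A$1B22BB1
  rot[8] = A$1B22BB11
  rot[9] = $1B22BB11A
Sorted (with $ < everything):
  sorted[0] = $1B22BB11A  (last char: 'A')
  sorted[1] = 11A$1B22BB  (last char: 'B')
  sorted[2] = 1A$1B22BB1  (last char: '1')
  sorted[3] = 1B22BB11A$  (last char: '$')
  sorted[4] = 22BB11A$1B  (last char: 'B')
  sorted[5] = 2BB11A$1B2  (last char: '2')
  sorted[6] = A$1B22BB11  (last char: '1')
  sorted[7] = B11A$1B22B  (last char: 'B')
  sorted[8] = B22BB11A$1  (last char: '1')
  sorted[9] = BB11A$1B22  (last char: '2')
Last column: AB1$B21B12
Original string S is at sorted index 3

Answer: AB1$B21B12
3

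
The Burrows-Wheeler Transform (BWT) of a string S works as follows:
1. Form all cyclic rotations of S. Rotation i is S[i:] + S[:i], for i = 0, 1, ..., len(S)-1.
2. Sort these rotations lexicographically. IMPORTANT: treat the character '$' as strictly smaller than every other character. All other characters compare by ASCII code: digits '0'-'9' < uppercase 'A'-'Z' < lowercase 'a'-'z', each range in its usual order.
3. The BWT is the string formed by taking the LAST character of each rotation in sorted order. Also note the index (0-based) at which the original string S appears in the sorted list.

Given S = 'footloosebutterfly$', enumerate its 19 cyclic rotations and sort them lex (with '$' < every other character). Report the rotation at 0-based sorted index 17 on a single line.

All 19 rotations (rotation i = S[i:]+S[:i]):
  rot[0] = footloosebutterfly$
  rot[1] = ootloosebutterfly$f
  rot[2] = otloosebutterfly$fo
  rot[3] = tloosebutterfly$foo
  rot[4] = loosebutterfly$foot
  rot[5] = oosebutterfly$footl
  rot[6] = osebutterfly$footlo
  rot[7] = sebutterfly$footloo
  rot[8] = ebutterfly$footloos
  rot[9] = butterfly$footloose
  rot[10] = utterfly$footlooseb
  rot[11] = tterfly$footloosebu
  rot[12] = terfly$footloosebut
  rot[13] = erfly$footloosebutt
  rot[14] = rfly$footloosebutte
  rot[15] = fly$footloosebutter
  rot[16] = ly$footloosebutterf
  rot[17] = y$footloosebutterfl
  rot[18] = $footloosebutterfly
Sorted (with $ < everything):
  sorted[0] = $footloosebutterfly
  sorted[1] = butterfly$footloose
  sorted[2] = ebutterfly$footloos
  sorted[3] = erfly$footloosebutt
  sorted[4] = fly$footloosebutter
  sorted[5] = footloosebutterfly$
  sorted[6] = loosebutterfly$foot
  sorted[7] = ly$footloosebutterf
  sorted[8] = oosebutterfly$footl
  sorted[9] = ootloosebutterfly$f
  sorted[10] = osebutterfly$footlo
  sorted[11] = otloosebutterfly$fo
  sorted[12] = rfly$footloosebutte
  sorted[13] = sebutterfly$footloo
  sorted[14] = terfly$footloosebut
  sorted[15] = tloosebutterfly$foo
  sorted[16] = tterfly$footloosebu
  sorted[17] = utterfly$footlooseb
  sorted[18] = y$footloosebutterfl
sorted[17] = utterfly$footlooseb

Answer: utterfly$footlooseb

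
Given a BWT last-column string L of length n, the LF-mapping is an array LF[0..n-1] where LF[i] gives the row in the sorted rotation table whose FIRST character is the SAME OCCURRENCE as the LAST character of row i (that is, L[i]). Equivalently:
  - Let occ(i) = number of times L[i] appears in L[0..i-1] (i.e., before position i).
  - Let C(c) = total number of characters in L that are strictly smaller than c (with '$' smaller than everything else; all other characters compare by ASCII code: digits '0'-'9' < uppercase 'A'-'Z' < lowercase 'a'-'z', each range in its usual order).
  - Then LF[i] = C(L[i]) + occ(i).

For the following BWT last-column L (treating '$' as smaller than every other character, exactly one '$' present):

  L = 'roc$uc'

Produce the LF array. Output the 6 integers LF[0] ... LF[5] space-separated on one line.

Answer: 4 3 1 0 5 2

Derivation:
Char counts: '$':1, 'c':2, 'o':1, 'r':1, 'u':1
C (first-col start): C('$')=0, C('c')=1, C('o')=3, C('r')=4, C('u')=5
L[0]='r': occ=0, LF[0]=C('r')+0=4+0=4
L[1]='o': occ=0, LF[1]=C('o')+0=3+0=3
L[2]='c': occ=0, LF[2]=C('c')+0=1+0=1
L[3]='$': occ=0, LF[3]=C('$')+0=0+0=0
L[4]='u': occ=0, LF[4]=C('u')+0=5+0=5
L[5]='c': occ=1, LF[5]=C('c')+1=1+1=2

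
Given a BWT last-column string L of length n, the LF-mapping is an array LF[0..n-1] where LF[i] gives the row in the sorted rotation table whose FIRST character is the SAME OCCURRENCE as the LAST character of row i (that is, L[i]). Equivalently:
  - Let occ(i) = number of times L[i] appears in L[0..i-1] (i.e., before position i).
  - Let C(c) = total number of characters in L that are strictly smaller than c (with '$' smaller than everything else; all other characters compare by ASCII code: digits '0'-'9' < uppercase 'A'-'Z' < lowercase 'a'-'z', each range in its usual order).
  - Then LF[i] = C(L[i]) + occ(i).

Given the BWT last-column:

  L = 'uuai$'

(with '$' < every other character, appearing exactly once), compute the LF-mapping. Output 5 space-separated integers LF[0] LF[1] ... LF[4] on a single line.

Char counts: '$':1, 'a':1, 'i':1, 'u':2
C (first-col start): C('$')=0, C('a')=1, C('i')=2, C('u')=3
L[0]='u': occ=0, LF[0]=C('u')+0=3+0=3
L[1]='u': occ=1, LF[1]=C('u')+1=3+1=4
L[2]='a': occ=0, LF[2]=C('a')+0=1+0=1
L[3]='i': occ=0, LF[3]=C('i')+0=2+0=2
L[4]='$': occ=0, LF[4]=C('$')+0=0+0=0

Answer: 3 4 1 2 0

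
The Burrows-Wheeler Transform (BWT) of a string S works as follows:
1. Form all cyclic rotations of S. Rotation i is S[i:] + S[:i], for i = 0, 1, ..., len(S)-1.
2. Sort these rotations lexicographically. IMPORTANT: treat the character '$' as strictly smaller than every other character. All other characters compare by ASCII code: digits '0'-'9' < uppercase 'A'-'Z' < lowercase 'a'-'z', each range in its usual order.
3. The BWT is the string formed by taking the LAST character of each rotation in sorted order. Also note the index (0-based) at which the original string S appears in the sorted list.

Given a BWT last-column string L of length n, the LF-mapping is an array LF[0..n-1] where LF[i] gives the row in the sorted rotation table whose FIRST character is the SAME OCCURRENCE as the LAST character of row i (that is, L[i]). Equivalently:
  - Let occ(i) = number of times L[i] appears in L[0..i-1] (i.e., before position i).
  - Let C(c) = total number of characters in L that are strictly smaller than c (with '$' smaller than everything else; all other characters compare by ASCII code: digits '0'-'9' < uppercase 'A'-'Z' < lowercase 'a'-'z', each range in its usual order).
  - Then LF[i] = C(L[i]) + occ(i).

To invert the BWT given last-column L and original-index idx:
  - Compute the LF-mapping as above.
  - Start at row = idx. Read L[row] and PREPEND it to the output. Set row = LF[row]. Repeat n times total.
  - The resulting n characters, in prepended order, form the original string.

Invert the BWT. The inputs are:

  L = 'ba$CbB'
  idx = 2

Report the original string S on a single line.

LF mapping: 4 3 0 2 5 1
Walk LF starting at row 2, prepending L[row]:
  step 1: row=2, L[2]='$', prepend. Next row=LF[2]=0
  step 2: row=0, L[0]='b', prepend. Next row=LF[0]=4
  step 3: row=4, L[4]='b', prepend. Next row=LF[4]=5
  step 4: row=5, L[5]='B', prepend. Next row=LF[5]=1
  step 5: row=1, L[1]='a', prepend. Next row=LF[1]=3
  step 6: row=3, L[3]='C', prepend. Next row=LF[3]=2
Reversed output: CaBbb$

Answer: CaBbb$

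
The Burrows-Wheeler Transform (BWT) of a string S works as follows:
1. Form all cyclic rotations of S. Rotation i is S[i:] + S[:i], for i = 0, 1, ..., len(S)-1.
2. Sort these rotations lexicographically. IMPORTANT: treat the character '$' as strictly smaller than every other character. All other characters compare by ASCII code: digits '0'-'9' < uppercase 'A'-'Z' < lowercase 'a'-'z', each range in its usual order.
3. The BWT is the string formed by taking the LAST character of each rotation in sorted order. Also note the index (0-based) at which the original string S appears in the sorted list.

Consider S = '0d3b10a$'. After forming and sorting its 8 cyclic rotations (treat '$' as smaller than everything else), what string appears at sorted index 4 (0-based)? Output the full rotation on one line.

Answer: 3b10a$0d

Derivation:
All 8 rotations (rotation i = S[i:]+S[:i]):
  rot[0] = 0d3b10a$
  rot[1] = d3b10a$0
  rot[2] = 3b10a$0d
  rot[3] = b10a$0d3
  rot[4] = 10a$0d3b
  rot[5] = 0a$0d3b1
  rot[6] = a$0d3b10
  rot[7] = $0d3b10a
Sorted (with $ < everything):
  sorted[0] = $0d3b10a
  sorted[1] = 0a$0d3b1
  sorted[2] = 0d3b10a$
  sorted[3] = 10a$0d3b
  sorted[4] = 3b10a$0d
  sorted[5] = a$0d3b10
  sorted[6] = b10a$0d3
  sorted[7] = d3b10a$0
sorted[4] = 3b10a$0d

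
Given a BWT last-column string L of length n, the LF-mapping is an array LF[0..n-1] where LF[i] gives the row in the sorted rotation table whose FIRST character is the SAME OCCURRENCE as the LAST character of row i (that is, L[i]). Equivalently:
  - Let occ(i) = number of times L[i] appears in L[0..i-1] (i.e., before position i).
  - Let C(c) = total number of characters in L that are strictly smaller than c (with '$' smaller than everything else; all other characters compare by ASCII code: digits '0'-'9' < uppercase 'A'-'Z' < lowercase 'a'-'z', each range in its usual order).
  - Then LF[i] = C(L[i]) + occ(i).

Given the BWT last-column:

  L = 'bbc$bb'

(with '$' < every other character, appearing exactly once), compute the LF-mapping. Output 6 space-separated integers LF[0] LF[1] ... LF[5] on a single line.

Char counts: '$':1, 'b':4, 'c':1
C (first-col start): C('$')=0, C('b')=1, C('c')=5
L[0]='b': occ=0, LF[0]=C('b')+0=1+0=1
L[1]='b': occ=1, LF[1]=C('b')+1=1+1=2
L[2]='c': occ=0, LF[2]=C('c')+0=5+0=5
L[3]='$': occ=0, LF[3]=C('$')+0=0+0=0
L[4]='b': occ=2, LF[4]=C('b')+2=1+2=3
L[5]='b': occ=3, LF[5]=C('b')+3=1+3=4

Answer: 1 2 5 0 3 4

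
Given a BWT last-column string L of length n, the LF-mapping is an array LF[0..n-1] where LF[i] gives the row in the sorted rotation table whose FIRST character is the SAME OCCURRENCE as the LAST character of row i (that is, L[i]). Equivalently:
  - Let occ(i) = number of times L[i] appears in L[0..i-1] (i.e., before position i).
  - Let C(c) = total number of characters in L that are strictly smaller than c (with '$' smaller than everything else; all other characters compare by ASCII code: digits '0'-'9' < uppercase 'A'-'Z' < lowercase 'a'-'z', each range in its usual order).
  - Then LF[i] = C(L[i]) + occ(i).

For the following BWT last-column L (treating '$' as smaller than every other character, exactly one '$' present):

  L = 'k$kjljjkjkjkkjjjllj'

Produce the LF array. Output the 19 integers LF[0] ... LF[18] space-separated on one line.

Char counts: '$':1, 'j':9, 'k':6, 'l':3
C (first-col start): C('$')=0, C('j')=1, C('k')=10, C('l')=16
L[0]='k': occ=0, LF[0]=C('k')+0=10+0=10
L[1]='$': occ=0, LF[1]=C('$')+0=0+0=0
L[2]='k': occ=1, LF[2]=C('k')+1=10+1=11
L[3]='j': occ=0, LF[3]=C('j')+0=1+0=1
L[4]='l': occ=0, LF[4]=C('l')+0=16+0=16
L[5]='j': occ=1, LF[5]=C('j')+1=1+1=2
L[6]='j': occ=2, LF[6]=C('j')+2=1+2=3
L[7]='k': occ=2, LF[7]=C('k')+2=10+2=12
L[8]='j': occ=3, LF[8]=C('j')+3=1+3=4
L[9]='k': occ=3, LF[9]=C('k')+3=10+3=13
L[10]='j': occ=4, LF[10]=C('j')+4=1+4=5
L[11]='k': occ=4, LF[11]=C('k')+4=10+4=14
L[12]='k': occ=5, LF[12]=C('k')+5=10+5=15
L[13]='j': occ=5, LF[13]=C('j')+5=1+5=6
L[14]='j': occ=6, LF[14]=C('j')+6=1+6=7
L[15]='j': occ=7, LF[15]=C('j')+7=1+7=8
L[16]='l': occ=1, LF[16]=C('l')+1=16+1=17
L[17]='l': occ=2, LF[17]=C('l')+2=16+2=18
L[18]='j': occ=8, LF[18]=C('j')+8=1+8=9

Answer: 10 0 11 1 16 2 3 12 4 13 5 14 15 6 7 8 17 18 9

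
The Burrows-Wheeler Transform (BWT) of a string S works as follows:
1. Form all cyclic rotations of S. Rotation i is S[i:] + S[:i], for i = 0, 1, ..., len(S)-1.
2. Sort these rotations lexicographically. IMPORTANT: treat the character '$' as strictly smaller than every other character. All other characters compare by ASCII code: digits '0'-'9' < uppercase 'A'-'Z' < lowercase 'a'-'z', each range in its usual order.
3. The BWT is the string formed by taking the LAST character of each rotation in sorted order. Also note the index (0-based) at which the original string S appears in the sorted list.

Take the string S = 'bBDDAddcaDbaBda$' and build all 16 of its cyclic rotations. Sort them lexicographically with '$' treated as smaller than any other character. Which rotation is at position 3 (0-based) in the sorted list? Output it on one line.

All 16 rotations (rotation i = S[i:]+S[:i]):
  rot[0] = bBDDAddcaDbaBda$
  rot[1] = BDDAddcaDbaBda$b
  rot[2] = DDAddcaDbaBda$bB
  rot[3] = DAddcaDbaBda$bBD
  rot[4] = AddcaDbaBda$bBDD
  rot[5] = ddcaDbaBda$bBDDA
  rot[6] = dcaDbaBda$bBDDAd
  rot[7] = caDbaBda$bBDDAdd
  rot[8] = aDbaBda$bBDDAddc
  rot[9] = DbaBda$bBDDAddca
  rot[10] = baBda$bBDDAddcaD
  rot[11] = aBda$bBDDAddcaDb
  rot[12] = Bda$bBDDAddcaDba
  rot[13] = da$bBDDAddcaDbaB
  rot[14] = a$bBDDAddcaDbaBd
  rot[15] = $bBDDAddcaDbaBda
Sorted (with $ < everything):
  sorted[0] = $bBDDAddcaDbaBda
  sorted[1] = AddcaDbaBda$bBDD
  sorted[2] = BDDAddcaDbaBda$b
  sorted[3] = Bda$bBDDAddcaDba
  sorted[4] = DAddcaDbaBda$bBD
  sorted[5] = DDAddcaDbaBda$bB
  sorted[6] = DbaBda$bBDDAddca
  sorted[7] = a$bBDDAddcaDbaBd
  sorted[8] = aBda$bBDDAddcaDb
  sorted[9] = aDbaBda$bBDDAddc
  sorted[10] = bBDDAddcaDbaBda$
  sorted[11] = baBda$bBDDAddcaD
  sorted[12] = caDbaBda$bBDDAdd
  sorted[13] = da$bBDDAddcaDbaB
  sorted[14] = dcaDbaBda$bBDDAd
  sorted[15] = ddcaDbaBda$bBDDA
sorted[3] = Bda$bBDDAddcaDba

Answer: Bda$bBDDAddcaDba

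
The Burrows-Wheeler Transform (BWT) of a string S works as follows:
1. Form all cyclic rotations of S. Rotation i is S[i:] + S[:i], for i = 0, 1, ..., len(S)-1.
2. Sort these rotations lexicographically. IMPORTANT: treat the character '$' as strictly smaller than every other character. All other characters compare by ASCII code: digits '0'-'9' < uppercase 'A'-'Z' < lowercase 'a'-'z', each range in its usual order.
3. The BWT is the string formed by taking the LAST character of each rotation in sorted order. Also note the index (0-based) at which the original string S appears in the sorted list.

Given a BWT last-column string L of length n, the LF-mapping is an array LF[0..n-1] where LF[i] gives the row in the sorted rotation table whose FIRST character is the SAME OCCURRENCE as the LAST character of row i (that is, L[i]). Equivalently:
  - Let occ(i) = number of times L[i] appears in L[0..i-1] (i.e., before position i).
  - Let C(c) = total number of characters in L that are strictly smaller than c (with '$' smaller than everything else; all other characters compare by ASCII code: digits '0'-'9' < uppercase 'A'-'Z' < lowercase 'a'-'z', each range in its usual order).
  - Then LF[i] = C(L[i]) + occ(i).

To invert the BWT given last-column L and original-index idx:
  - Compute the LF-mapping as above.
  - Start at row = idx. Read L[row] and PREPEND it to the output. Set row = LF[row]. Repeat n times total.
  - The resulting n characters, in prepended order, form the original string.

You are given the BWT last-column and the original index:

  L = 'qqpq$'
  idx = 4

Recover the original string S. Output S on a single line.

Answer: qqpq$

Derivation:
LF mapping: 2 3 1 4 0
Walk LF starting at row 4, prepending L[row]:
  step 1: row=4, L[4]='$', prepend. Next row=LF[4]=0
  step 2: row=0, L[0]='q', prepend. Next row=LF[0]=2
  step 3: row=2, L[2]='p', prepend. Next row=LF[2]=1
  step 4: row=1, L[1]='q', prepend. Next row=LF[1]=3
  step 5: row=3, L[3]='q', prepend. Next row=LF[3]=4
Reversed output: qqpq$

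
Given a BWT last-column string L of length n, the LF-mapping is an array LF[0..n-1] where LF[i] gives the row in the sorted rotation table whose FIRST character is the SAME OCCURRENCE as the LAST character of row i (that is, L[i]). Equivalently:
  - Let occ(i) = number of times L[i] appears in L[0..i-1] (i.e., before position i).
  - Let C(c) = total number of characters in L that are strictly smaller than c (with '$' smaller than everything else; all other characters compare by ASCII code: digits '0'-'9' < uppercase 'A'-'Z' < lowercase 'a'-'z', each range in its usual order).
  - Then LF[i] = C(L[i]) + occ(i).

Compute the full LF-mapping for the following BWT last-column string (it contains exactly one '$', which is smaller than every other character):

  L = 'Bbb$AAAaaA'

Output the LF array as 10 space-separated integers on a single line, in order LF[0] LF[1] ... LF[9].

Char counts: '$':1, 'A':4, 'B':1, 'a':2, 'b':2
C (first-col start): C('$')=0, C('A')=1, C('B')=5, C('a')=6, C('b')=8
L[0]='B': occ=0, LF[0]=C('B')+0=5+0=5
L[1]='b': occ=0, LF[1]=C('b')+0=8+0=8
L[2]='b': occ=1, LF[2]=C('b')+1=8+1=9
L[3]='$': occ=0, LF[3]=C('$')+0=0+0=0
L[4]='A': occ=0, LF[4]=C('A')+0=1+0=1
L[5]='A': occ=1, LF[5]=C('A')+1=1+1=2
L[6]='A': occ=2, LF[6]=C('A')+2=1+2=3
L[7]='a': occ=0, LF[7]=C('a')+0=6+0=6
L[8]='a': occ=1, LF[8]=C('a')+1=6+1=7
L[9]='A': occ=3, LF[9]=C('A')+3=1+3=4

Answer: 5 8 9 0 1 2 3 6 7 4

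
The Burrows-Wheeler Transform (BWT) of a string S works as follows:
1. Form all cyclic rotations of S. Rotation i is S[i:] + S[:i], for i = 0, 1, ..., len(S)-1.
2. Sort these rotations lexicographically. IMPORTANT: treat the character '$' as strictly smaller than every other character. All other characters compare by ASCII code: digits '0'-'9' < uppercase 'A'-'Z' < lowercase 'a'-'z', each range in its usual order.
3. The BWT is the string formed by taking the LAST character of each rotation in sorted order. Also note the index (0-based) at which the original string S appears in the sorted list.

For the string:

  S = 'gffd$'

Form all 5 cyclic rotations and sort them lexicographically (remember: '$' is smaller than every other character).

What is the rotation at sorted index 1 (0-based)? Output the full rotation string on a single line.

Answer: d$gff

Derivation:
All 5 rotations (rotation i = S[i:]+S[:i]):
  rot[0] = gffd$
  rot[1] = ffd$g
  rot[2] = fd$gf
  rot[3] = d$gff
  rot[4] = $gffd
Sorted (with $ < everything):
  sorted[0] = $gffd
  sorted[1] = d$gff
  sorted[2] = fd$gf
  sorted[3] = ffd$g
  sorted[4] = gffd$
sorted[1] = d$gff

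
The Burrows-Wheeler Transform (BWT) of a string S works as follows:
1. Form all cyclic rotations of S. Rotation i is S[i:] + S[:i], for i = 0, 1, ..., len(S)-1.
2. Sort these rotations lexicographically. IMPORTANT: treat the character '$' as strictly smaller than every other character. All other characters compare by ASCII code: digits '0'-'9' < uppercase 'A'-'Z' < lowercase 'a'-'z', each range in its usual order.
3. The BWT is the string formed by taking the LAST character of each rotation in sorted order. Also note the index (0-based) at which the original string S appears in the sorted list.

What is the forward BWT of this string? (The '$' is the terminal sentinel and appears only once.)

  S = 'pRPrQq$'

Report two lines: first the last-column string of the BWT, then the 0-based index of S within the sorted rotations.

All 7 rotations (rotation i = S[i:]+S[:i]):
  rot[0] = pRPrQq$
  rot[1] = RPrQq$p
  rot[2] = PrQq$pR
  rot[3] = rQq$pRP
  rot[4] = Qq$pRPr
  rot[5] = q$pRPrQ
  rot[6] = $pRPrQq
Sorted (with $ < everything):
  sorted[0] = $pRPrQq  (last char: 'q')
  sorted[1] = PrQq$pR  (last char: 'R')
  sorted[2] = Qq$pRPr  (last char: 'r')
  sorted[3] = RPrQq$p  (last char: 'p')
  sorted[4] = pRPrQq$  (last char: '$')
  sorted[5] = q$pRPrQ  (last char: 'Q')
  sorted[6] = rQq$pRP  (last char: 'P')
Last column: qRrp$QP
Original string S is at sorted index 4

Answer: qRrp$QP
4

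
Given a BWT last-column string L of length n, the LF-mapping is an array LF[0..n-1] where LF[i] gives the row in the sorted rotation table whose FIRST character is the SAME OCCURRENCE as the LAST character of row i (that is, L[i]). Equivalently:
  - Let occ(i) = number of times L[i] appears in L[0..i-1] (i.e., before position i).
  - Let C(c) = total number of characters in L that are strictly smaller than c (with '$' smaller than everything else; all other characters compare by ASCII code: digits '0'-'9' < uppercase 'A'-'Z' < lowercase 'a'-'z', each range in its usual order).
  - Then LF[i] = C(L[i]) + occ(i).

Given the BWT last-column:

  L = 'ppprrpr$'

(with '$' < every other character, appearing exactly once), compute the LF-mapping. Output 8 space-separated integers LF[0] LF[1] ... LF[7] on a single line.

Char counts: '$':1, 'p':4, 'r':3
C (first-col start): C('$')=0, C('p')=1, C('r')=5
L[0]='p': occ=0, LF[0]=C('p')+0=1+0=1
L[1]='p': occ=1, LF[1]=C('p')+1=1+1=2
L[2]='p': occ=2, LF[2]=C('p')+2=1+2=3
L[3]='r': occ=0, LF[3]=C('r')+0=5+0=5
L[4]='r': occ=1, LF[4]=C('r')+1=5+1=6
L[5]='p': occ=3, LF[5]=C('p')+3=1+3=4
L[6]='r': occ=2, LF[6]=C('r')+2=5+2=7
L[7]='$': occ=0, LF[7]=C('$')+0=0+0=0

Answer: 1 2 3 5 6 4 7 0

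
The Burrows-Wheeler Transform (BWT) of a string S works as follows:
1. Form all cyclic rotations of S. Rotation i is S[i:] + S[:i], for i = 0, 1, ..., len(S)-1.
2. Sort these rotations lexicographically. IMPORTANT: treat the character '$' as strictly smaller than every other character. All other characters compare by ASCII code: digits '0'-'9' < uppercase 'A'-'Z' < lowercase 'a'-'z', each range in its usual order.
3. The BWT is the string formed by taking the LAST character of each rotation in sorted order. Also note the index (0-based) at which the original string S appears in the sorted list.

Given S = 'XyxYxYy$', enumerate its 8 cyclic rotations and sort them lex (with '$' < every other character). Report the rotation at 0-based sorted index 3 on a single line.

All 8 rotations (rotation i = S[i:]+S[:i]):
  rot[0] = XyxYxYy$
  rot[1] = yxYxYy$X
  rot[2] = xYxYy$Xy
  rot[3] = YxYy$Xyx
  rot[4] = xYy$XyxY
  rot[5] = Yy$XyxYx
  rot[6] = y$XyxYxY
  rot[7] = $XyxYxYy
Sorted (with $ < everything):
  sorted[0] = $XyxYxYy
  sorted[1] = XyxYxYy$
  sorted[2] = YxYy$Xyx
  sorted[3] = Yy$XyxYx
  sorted[4] = xYxYy$Xy
  sorted[5] = xYy$XyxY
  sorted[6] = y$XyxYxY
  sorted[7] = yxYxYy$X
sorted[3] = Yy$XyxYx

Answer: Yy$XyxYx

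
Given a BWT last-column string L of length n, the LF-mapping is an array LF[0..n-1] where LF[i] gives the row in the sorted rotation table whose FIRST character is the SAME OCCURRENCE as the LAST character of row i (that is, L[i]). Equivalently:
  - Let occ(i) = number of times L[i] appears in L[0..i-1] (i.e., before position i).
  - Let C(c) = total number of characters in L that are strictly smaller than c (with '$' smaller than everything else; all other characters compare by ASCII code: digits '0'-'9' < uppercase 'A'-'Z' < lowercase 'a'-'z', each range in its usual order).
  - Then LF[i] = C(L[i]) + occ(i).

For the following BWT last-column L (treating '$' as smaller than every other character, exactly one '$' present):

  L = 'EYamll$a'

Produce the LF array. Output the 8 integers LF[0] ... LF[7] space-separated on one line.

Answer: 1 2 3 7 5 6 0 4

Derivation:
Char counts: '$':1, 'E':1, 'Y':1, 'a':2, 'l':2, 'm':1
C (first-col start): C('$')=0, C('E')=1, C('Y')=2, C('a')=3, C('l')=5, C('m')=7
L[0]='E': occ=0, LF[0]=C('E')+0=1+0=1
L[1]='Y': occ=0, LF[1]=C('Y')+0=2+0=2
L[2]='a': occ=0, LF[2]=C('a')+0=3+0=3
L[3]='m': occ=0, LF[3]=C('m')+0=7+0=7
L[4]='l': occ=0, LF[4]=C('l')+0=5+0=5
L[5]='l': occ=1, LF[5]=C('l')+1=5+1=6
L[6]='$': occ=0, LF[6]=C('$')+0=0+0=0
L[7]='a': occ=1, LF[7]=C('a')+1=3+1=4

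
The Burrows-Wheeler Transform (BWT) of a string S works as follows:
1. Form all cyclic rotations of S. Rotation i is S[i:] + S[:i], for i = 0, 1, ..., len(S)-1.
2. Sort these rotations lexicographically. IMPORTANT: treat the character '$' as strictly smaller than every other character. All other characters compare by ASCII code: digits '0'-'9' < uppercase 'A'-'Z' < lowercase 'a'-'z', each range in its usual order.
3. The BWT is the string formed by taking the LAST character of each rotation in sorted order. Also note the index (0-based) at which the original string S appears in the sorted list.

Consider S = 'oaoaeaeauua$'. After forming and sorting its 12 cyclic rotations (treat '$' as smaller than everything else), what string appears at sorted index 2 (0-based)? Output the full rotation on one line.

All 12 rotations (rotation i = S[i:]+S[:i]):
  rot[0] = oaoaeaeauua$
  rot[1] = aoaeaeauua$o
  rot[2] = oaeaeauua$oa
  rot[3] = aeaeauua$oao
  rot[4] = eaeauua$oaoa
  rot[5] = aeauua$oaoae
  rot[6] = eauua$oaoaea
  rot[7] = auua$oaoaeae
  rot[8] = uua$oaoaeaea
  rot[9] = ua$oaoaeaeau
  rot[10] = a$oaoaeaeauu
  rot[11] = $oaoaeaeauua
Sorted (with $ < everything):
  sorted[0] = $oaoaeaeauua
  sorted[1] = a$oaoaeaeauu
  sorted[2] = aeaeauua$oao
  sorted[3] = aeauua$oaoae
  sorted[4] = aoaeaeauua$o
  sorted[5] = auua$oaoaeae
  sorted[6] = eaeauua$oaoa
  sorted[7] = eauua$oaoaea
  sorted[8] = oaeaeauua$oa
  sorted[9] = oaoaeaeauua$
  sorted[10] = ua$oaoaeaeau
  sorted[11] = uua$oaoaeaea
sorted[2] = aeaeauua$oao

Answer: aeaeauua$oao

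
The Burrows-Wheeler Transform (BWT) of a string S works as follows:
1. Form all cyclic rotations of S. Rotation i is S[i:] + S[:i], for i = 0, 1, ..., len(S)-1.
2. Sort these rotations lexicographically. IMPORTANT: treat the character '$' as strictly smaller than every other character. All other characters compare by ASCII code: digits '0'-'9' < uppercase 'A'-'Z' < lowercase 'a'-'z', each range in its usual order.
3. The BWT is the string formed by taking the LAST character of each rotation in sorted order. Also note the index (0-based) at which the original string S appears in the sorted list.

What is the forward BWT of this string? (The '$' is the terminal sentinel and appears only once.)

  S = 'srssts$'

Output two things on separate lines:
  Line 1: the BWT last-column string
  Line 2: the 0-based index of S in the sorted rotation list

All 7 rotations (rotation i = S[i:]+S[:i]):
  rot[0] = srssts$
  rot[1] = rssts$s
  rot[2] = ssts$sr
  rot[3] = sts$srs
  rot[4] = ts$srss
  rot[5] = s$srsst
  rot[6] = $srssts
Sorted (with $ < everything):
  sorted[0] = $srssts  (last char: 's')
  sorted[1] = rssts$s  (last char: 's')
  sorted[2] = s$srsst  (last char: 't')
  sorted[3] = srssts$  (last char: '$')
  sorted[4] = ssts$sr  (last char: 'r')
  sorted[5] = sts$srs  (last char: 's')
  sorted[6] = ts$srss  (last char: 's')
Last column: sst$rss
Original string S is at sorted index 3

Answer: sst$rss
3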